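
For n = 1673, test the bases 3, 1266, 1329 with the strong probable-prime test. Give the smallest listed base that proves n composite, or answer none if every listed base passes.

3

n − 1 = 1672 = 2^3 · 209, so s = 3 and d = 209.
Base 3: x_0 = 3^209 mod 1673 = 565. x_0 is neither 1 nor 1672, so continue squaring. x_1 = 565^2 mod 1673 = 1355. x_2 = 1355^2 mod 1673 = 744. Reached i = s−1 = 2 without hitting −1: 3 is a Miller–Rabin witness and 1673 is composite.
Base 1266: x_0 = 1266^209 mod 1673 = 426. x_0 is neither 1 nor 1672, so continue squaring. x_1 = 426^2 mod 1673 = 792. x_2 = 792^2 mod 1673 = 1562. Reached i = s−1 = 2 without hitting −1: 1266 is a Miller–Rabin witness and 1673 is composite.
Base 1329: x_0 = 1329^209 mod 1673 = 83. x_0 is neither 1 nor 1672, so continue squaring. x_1 = 83^2 mod 1673 = 197. x_2 = 197^2 mod 1673 = 330. Reached i = s−1 = 2 without hitting −1: 1329 is a Miller–Rabin witness and 1673 is composite.
The smallest witness among the given bases is 3.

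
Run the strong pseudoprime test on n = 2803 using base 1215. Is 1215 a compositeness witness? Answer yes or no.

n − 1 = 2802 = 2^1 · 1401, so s = 1 and d = 1401.
Repeated squaring mod 2803: 1215^1 ≡ 1215, 1215^2 ≡ 1847, 1215^4 ≡ 158, 1215^8 ≡ 2540, 1215^16 ≡ 1897, 1215^32 ≡ 2360, 1215^64 ≡ 39, 1215^128 ≡ 1521, 1215^256 ≡ 966, 1215^512 ≡ 2560, 1215^1024 ≡ 186.
1401 = 1024 + 256 + 64 + 32 + 16 + 8 + 1, so 1215^1401 ≡ 186·966·39·2360·1897·2540·1215 ≡ 1 (mod 2803).
x_0 = 1215^1401 mod 2803 = 1.
x_0 = 1, so 1215 is not a witness.

no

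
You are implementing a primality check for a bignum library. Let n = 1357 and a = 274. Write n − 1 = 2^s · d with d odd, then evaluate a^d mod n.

n − 1 = 1356 = 2^2 · 339, so s = 2 and d = 339.
274^339 mod 1357 = 155.

155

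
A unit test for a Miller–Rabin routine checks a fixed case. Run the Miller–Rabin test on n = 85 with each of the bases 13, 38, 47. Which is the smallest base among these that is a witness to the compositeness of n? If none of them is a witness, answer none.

n − 1 = 84 = 2^2 · 21, so s = 2 and d = 21.
Base 13: x_0 = 13^21 mod 85 = 13. x_0 is neither 1 nor 84, so continue squaring. x_1 = 13^2 mod 85 = 84. x_1 ≡ −1, so 13 is not a witness.
Base 38: x_0 = 38^21 mod 85 = 38. x_0 is neither 1 nor 84, so continue squaring. x_1 = 38^2 mod 85 = 84. x_1 ≡ −1, so 38 is not a witness.
Base 47: x_0 = 47^21 mod 85 = 47. x_0 is neither 1 nor 84, so continue squaring. x_1 = 47^2 mod 85 = 84. x_1 ≡ −1, so 47 is not a witness.
No listed base is a witness for 85.

none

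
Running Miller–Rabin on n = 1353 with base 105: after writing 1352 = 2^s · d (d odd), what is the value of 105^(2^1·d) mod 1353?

543

n − 1 = 1352 = 2^3 · 169, so s = 3 and d = 169.
x_0 = 105^169 mod 1353 = 189.
x_1 = 189^2 mod 1353 = 543.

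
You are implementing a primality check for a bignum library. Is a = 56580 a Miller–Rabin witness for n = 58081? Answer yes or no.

n − 1 = 58080 = 2^5 · 1815, so s = 5 and d = 1815.
Repeated squaring mod 58081: 56580^1 ≡ 56580, 56580^2 ≡ 45923, 56580^4 ≡ 819, 56580^8 ≡ 31870, 56580^16 ≡ 34453, 56580^32 ≡ 7812, 56580^64 ≡ 42294, 56580^128 ≡ 3798, 56580^256 ≡ 20716, 56580^512 ≡ 50228, 56580^1024 ≡ 45668.
1815 = 1024 + 512 + 256 + 16 + 4 + 2 + 1, so 56580^1815 ≡ 45668·50228·20716·34453·819·45923·56580 ≡ 438 (mod 58081).
x_0 = 56580^1815 mod 58081 = 438.
x_0 is neither 1 nor 58080, so continue squaring.
x_1 = 438^2 mod 58081 = 17601.
x_2 = 17601^2 mod 58081 = 49228.
x_3 = 49228^2 mod 58081 = 24340.
x_4 = 24340^2 mod 58081 = 9400.
Reached i = s−1 = 4 without hitting −1: 56580 is a Miller–Rabin witness and 58081 is composite.

yes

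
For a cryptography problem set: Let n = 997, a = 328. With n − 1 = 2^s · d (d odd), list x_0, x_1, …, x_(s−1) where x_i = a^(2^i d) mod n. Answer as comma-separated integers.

n − 1 = 996 = 2^2 · 249, so s = 2 and d = 249.
x_0 = 328^249 mod 997 = 1.
x_1 = 1^2 mod 997 = 1.

1, 1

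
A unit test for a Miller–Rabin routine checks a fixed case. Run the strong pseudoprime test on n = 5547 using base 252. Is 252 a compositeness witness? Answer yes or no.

yes

n − 1 = 5546 = 2^1 · 2773, so s = 1 and d = 2773.
Repeated squaring mod 5547: 252^1 ≡ 252, 252^2 ≡ 2487, 252^4 ≡ 264, 252^8 ≡ 3132, 252^16 ≡ 2328, 252^32 ≡ 165, 252^64 ≡ 5037, 252^128 ≡ 4938, 252^256 ≡ 4779, 252^512 ≡ 1842, 252^1024 ≡ 3747, 252^2048 ≡ 552.
2773 = 2048 + 512 + 128 + 64 + 16 + 4 + 1, so 252^2773 ≡ 552·1842·4938·5037·2328·264·252 ≡ 510 (mod 5547).
x_0 = 252^2773 mod 5547 = 510.
x_0 ∉ {1, 5546} and s = 1, so 252 is a Miller–Rabin witness and 5547 is composite.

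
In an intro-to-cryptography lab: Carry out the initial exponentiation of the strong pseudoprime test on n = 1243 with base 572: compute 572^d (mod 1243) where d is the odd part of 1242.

1100

n − 1 = 1242 = 2^1 · 621, so s = 1 and d = 621.
By repeated squaring, 572^621 ≡ 1100 (mod 1243).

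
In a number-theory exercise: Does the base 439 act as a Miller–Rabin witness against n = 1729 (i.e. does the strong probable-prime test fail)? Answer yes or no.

n − 1 = 1728 = 2^6 · 27, so s = 6 and d = 27.
x_0 = 439^27 mod 1729 = 1728.
x_0 = 1728 ≡ −1, so 439 is not a witness.

no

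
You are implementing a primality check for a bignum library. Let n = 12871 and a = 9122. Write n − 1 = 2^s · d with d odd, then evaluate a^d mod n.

621

n − 1 = 12870 = 2^1 · 6435, so s = 1 and d = 6435.
Repeated squaring mod 12871: 9122^1 ≡ 9122, 9122^2 ≡ 12740, 9122^4 ≡ 4290, 9122^8 ≡ 11441, 9122^16 ≡ 11282, 9122^32 ≡ 2205, 9122^64 ≡ 9658, 9122^128 ≡ 827, 9122^256 ≡ 1766, 9122^512 ≡ 3974, 9122^1024 ≡ 12830, 9122^2048 ≡ 1681, 9122^4096 ≡ 7012.
6435 = 4096 + 2048 + 256 + 32 + 2 + 1, so 9122^6435 ≡ 7012·1681·1766·2205·12740·9122 ≡ 621 (mod 12871).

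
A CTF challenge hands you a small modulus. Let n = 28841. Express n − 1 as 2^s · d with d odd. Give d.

3605

Halving: 28840 → 14420 → 7210 → 3605; 3605 is odd.
So 28840 = 2^3 · 3605.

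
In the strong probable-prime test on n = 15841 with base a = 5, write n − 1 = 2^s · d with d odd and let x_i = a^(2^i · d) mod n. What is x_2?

218

n − 1 = 15840 = 2^5 · 495, so s = 5 and d = 495.
Repeated squaring mod 15841: 5^1 ≡ 5, 5^2 ≡ 25, 5^4 ≡ 625, 5^8 ≡ 10441, 5^16 ≡ 12560, 5^32 ≡ 8922, 5^64 ≡ 1059, 5^128 ≡ 12611, 5^256 ≡ 9522.
495 = 256 + 128 + 64 + 32 + 8 + 4 + 2 + 1, so 5^495 ≡ 9522·12611·1059·8922·10441·625·25·5 ≡ 3380 (mod 15841).
x_0 = 3380.
x_1 = 3380^2 mod 15841 = 3039.
x_2 = 3039^2 mod 15841 = 218.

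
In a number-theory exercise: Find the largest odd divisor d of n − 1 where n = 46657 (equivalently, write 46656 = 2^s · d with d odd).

729

Halving: 46656 → 23328 → 11664 → 5832 → 2916 → 1458 → 729; 729 is odd.
So 46656 = 2^6 · 729.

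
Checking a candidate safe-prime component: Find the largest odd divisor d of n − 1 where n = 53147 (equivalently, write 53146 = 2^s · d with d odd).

Halving: 53146 → 26573; 26573 is odd.
So 53146 = 2^1 · 26573.

26573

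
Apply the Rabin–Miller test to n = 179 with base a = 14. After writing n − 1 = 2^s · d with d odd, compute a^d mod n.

1

n − 1 = 178 = 2^1 · 89, so s = 1 and d = 89.
By repeated squaring, 14^89 ≡ 1 (mod 179).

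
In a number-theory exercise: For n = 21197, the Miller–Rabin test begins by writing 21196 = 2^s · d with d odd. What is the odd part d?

Halving: 21196 → 10598 → 5299; 5299 is odd.
So 21196 = 2^2 · 5299.

5299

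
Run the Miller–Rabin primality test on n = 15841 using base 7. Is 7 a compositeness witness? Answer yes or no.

n − 1 = 15840 = 2^5 · 495, so s = 5 and d = 495.
x_0 = 7^495 mod 15841 = 12432.
x_0 is neither 1 nor 15840, so continue squaring.
x_1 = 12432^2 mod 15841 = 9828.
x_2 = 9828^2 mod 15841 = 7007.
x_3 = 7007^2 mod 15841 = 6790.
x_4 = 6790^2 mod 15841 = 6790.
Reached i = s−1 = 4 without hitting −1: 7 is a Miller–Rabin witness and 15841 is composite.

yes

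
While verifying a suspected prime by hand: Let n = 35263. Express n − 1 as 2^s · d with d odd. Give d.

Halving: 35262 → 17631; 17631 is odd.
So 35262 = 2^1 · 17631.

17631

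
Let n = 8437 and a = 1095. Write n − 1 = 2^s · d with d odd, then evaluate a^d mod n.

n − 1 = 8436 = 2^2 · 2109, so s = 2 and d = 2109.
1095^2109 mod 8437 = 6943.

6943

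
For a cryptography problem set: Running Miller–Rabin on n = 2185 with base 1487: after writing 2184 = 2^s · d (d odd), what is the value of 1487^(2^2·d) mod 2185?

581

n − 1 = 2184 = 2^3 · 273, so s = 3 and d = 273.
By repeated squaring, 1487^273 ≡ 1417 (mod 2185).
x_0 = 1417.
x_1 = 1417^2 mod 2185 = 2059.
x_2 = 2059^2 mod 2185 = 581.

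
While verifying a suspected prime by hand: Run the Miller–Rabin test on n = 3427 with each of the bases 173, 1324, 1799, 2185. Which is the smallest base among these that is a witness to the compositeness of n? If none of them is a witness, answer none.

n − 1 = 3426 = 2^1 · 1713, so s = 1 and d = 1713.
Base 173: x_0 = 173^1713 mod 3427 = 560. x_0 ∉ {1, 3426} and s = 1, so 173 is a Miller–Rabin witness and 3427 is composite.
Base 1324: x_0 = 1324^1713 mod 3427 = 1957. x_0 ∉ {1, 3426} and s = 1, so 1324 is a Miller–Rabin witness and 3427 is composite.
Base 1799: x_0 = 1799^1713 mod 3427 = 1502. x_0 ∉ {1, 3426} and s = 1, so 1799 is a Miller–Rabin witness and 3427 is composite.
Base 2185: x_0 = 2185^1713 mod 3427 = 713. x_0 ∉ {1, 3426} and s = 1, so 2185 is a Miller–Rabin witness and 3427 is composite.
The smallest witness among the given bases is 173.

173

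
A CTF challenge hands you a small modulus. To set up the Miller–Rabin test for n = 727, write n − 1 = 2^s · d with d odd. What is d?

363

Halving: 726 → 363; 363 is odd.
So 726 = 2^1 · 363.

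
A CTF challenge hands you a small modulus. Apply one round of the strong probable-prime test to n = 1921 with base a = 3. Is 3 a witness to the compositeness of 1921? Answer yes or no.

yes

n − 1 = 1920 = 2^7 · 15, so s = 7 and d = 15.
x_0 = 3^15 mod 1921 = 958.
x_0 is neither 1 nor 1920, so continue squaring.
x_1 = 958^2 mod 1921 = 1447.
x_2 = 1447^2 mod 1921 = 1840.
x_3 = 1840^2 mod 1921 = 798.
x_4 = 798^2 mod 1921 = 953.
x_5 = 953^2 mod 1921 = 1497.
x_6 = 1497^2 mod 1921 = 1123.
Reached i = s−1 = 6 without hitting −1: 3 is a Miller–Rabin witness and 1921 is composite.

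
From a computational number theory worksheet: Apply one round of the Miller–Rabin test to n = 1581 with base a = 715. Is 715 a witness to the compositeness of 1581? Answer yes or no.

n − 1 = 1580 = 2^2 · 395, so s = 2 and d = 395.
x_0 = 715^395 mod 1581 = 1.
x_0 = 1, so 715 is not a witness.

no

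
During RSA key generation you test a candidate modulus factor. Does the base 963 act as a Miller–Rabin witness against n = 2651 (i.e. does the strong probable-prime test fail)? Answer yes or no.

n − 1 = 2650 = 2^1 · 1325, so s = 1 and d = 1325.
x_0 = 963^1325 mod 2651 = 2650.
x_0 = 2650 ≡ −1, so 963 is not a witness.

no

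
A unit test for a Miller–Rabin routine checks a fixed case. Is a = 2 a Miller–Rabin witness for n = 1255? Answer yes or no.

n − 1 = 1254 = 2^1 · 627, so s = 1 and d = 627.
x_0 = 2^627 mod 1255 = 498.
x_0 ∉ {1, 1254} and s = 1, so 2 is a Miller–Rabin witness and 1255 is composite.

yes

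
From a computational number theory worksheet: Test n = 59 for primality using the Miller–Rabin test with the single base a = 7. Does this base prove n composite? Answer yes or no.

no

n − 1 = 58 = 2^1 · 29, so s = 1 and d = 29.
x_0 = 7^29 mod 59 = 1.
x_0 = 1, so 7 is not a witness.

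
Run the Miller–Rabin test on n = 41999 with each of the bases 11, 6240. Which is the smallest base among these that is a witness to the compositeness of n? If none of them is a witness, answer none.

n − 1 = 41998 = 2^1 · 20999, so s = 1 and d = 20999.
Base 11: x_0 = 11^20999 mod 41999 = 41998. x_0 = 41998 ≡ −1, so 11 is not a witness.
Base 6240: x_0 = 6240^20999 mod 41999 = 1. x_0 = 1, so 6240 is not a witness.
No listed base is a witness for 41999.

none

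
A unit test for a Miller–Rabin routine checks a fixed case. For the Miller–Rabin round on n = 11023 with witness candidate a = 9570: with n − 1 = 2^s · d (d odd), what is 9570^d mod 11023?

n − 1 = 11022 = 2^1 · 5511, so s = 1 and d = 5511.
Repeated squaring mod 11023: 9570^1 ≡ 9570, 9570^2 ≡ 5816, 9570^4 ≡ 7292, 9570^8 ≡ 9335, 9570^16 ≡ 5410, 9570^32 ≡ 2035, 9570^64 ≡ 7600, 9570^128 ≡ 10503, 9570^256 ≡ 5848, 9570^512 ≡ 5758, 9570^1024 ≡ 8403, 9570^2048 ≡ 8094, 9570^4096 ≡ 3147.
5511 = 4096 + 1024 + 256 + 128 + 4 + 2 + 1, so 9570^5511 ≡ 3147·8403·5848·10503·7292·5816·9570 ≡ 4986 (mod 11023).

4986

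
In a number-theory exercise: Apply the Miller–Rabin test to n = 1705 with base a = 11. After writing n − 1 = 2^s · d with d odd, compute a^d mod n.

1331

n − 1 = 1704 = 2^3 · 213, so s = 3 and d = 213.
11^213 mod 1705 = 1331.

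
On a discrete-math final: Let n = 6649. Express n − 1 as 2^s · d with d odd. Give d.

831

Halving: 6648 → 3324 → 1662 → 831; 831 is odd.
So 6648 = 2^3 · 831.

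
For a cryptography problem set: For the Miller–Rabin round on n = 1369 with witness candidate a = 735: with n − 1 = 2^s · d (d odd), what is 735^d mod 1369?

635

n − 1 = 1368 = 2^3 · 171, so s = 3 and d = 171.
Repeated squaring mod 1369: 735^1 ≡ 735, 735^2 ≡ 839, 735^4 ≡ 255, 735^8 ≡ 682, 735^16 ≡ 1033, 735^32 ≡ 638, 735^64 ≡ 451, 735^128 ≡ 789.
171 = 128 + 32 + 8 + 2 + 1, so 735^171 ≡ 789·638·682·839·735 ≡ 635 (mod 1369).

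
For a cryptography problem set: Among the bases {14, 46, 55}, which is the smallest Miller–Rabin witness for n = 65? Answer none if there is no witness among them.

n − 1 = 64 = 2^6 · 1, so s = 6 and d = 1.
Base 14: x_0 = 14^1 mod 65 = 14. x_0 is neither 1 nor 64, so continue squaring. x_1 = 14^2 mod 65 = 1. x_1 = 1 but x_0 ≠ ±1, a nontrivial square root of 1 — 14 is a witness and 65 is composite.
Base 46: x_0 = 46^1 mod 65 = 46. x_0 is neither 1 nor 64, so continue squaring. x_1 = 46^2 mod 65 = 36. x_2 = 36^2 mod 65 = 61. x_3 = 61^2 mod 65 = 16. x_4 = 16^2 mod 65 = 61. x_5 = 61^2 mod 65 = 16. Reached i = s−1 = 5 without hitting −1: 46 is a Miller–Rabin witness and 65 is composite.
Base 55: x_0 = 55^1 mod 65 = 55. x_0 is neither 1 nor 64, so continue squaring. x_1 = 55^2 mod 65 = 35. x_2 = 35^2 mod 65 = 55. x_3 = 55^2 mod 65 = 35. x_4 = 35^2 mod 65 = 55. x_5 = 55^2 mod 65 = 35. Reached i = s−1 = 5 without hitting −1: 55 is a Miller–Rabin witness and 65 is composite.
The smallest witness among the given bases is 14.

14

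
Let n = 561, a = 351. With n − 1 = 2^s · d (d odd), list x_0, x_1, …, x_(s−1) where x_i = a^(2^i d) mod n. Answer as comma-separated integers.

549, 144, 540, 441

n − 1 = 560 = 2^4 · 35, so s = 4 and d = 35.
x_0 = 351^35 mod 561 = 549.
x_1 = 549^2 mod 561 = 144.
x_2 = 144^2 mod 561 = 540.
x_3 = 540^2 mod 561 = 441.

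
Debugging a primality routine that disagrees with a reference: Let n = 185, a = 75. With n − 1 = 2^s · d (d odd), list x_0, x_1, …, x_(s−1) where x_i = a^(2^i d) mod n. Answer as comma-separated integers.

n − 1 = 184 = 2^3 · 23, so s = 3 and d = 23.
x_0 = 75^23 mod 185 = 75.
x_1 = 75^2 mod 185 = 75.
x_2 = 75^2 mod 185 = 75.

75, 75, 75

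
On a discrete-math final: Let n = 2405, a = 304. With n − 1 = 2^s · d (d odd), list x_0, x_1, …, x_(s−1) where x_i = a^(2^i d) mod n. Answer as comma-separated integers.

304, 1026

n − 1 = 2404 = 2^2 · 601, so s = 2 and d = 601.
x_0 = 304^601 mod 2405 = 304.
x_1 = 304^2 mod 2405 = 1026.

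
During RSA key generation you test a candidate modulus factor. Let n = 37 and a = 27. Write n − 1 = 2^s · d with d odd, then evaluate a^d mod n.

n − 1 = 36 = 2^2 · 9, so s = 2 and d = 9.
27^9 mod 37 = 36.

36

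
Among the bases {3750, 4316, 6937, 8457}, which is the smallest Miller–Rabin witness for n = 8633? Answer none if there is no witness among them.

n − 1 = 8632 = 2^3 · 1079, so s = 3 and d = 1079.
Base 3750: x_0 = 3750^1079 mod 8633 = 3345. x_0 is neither 1 nor 8632, so continue squaring. x_1 = 3345^2 mod 8633 = 657. x_2 = 657^2 mod 8633 = 8632. x_2 ≡ −1, so 3750 is not a witness.
Base 4316: x_0 = 4316^1079 mod 8633 = 6986. x_0 is neither 1 nor 8632, so continue squaring. x_1 = 6986^2 mod 8633 = 1847. x_2 = 1847^2 mod 8633 = 1374. Reached i = s−1 = 2 without hitting −1: 4316 is a Miller–Rabin witness and 8633 is composite.
Base 6937: x_0 = 6937^1079 mod 8633 = 4010. x_0 is neither 1 nor 8632, so continue squaring. x_1 = 4010^2 mod 8633 = 5454. x_2 = 5454^2 mod 8633 = 5431. Reached i = s−1 = 2 without hitting −1: 6937 is a Miller–Rabin witness and 8633 is composite.
Base 8457: x_0 = 8457^1079 mod 8633 = 3562. x_0 is neither 1 nor 8632, so continue squaring. x_1 = 3562^2 mod 8633 = 5967. x_2 = 5967^2 mod 8633 = 2597. Reached i = s−1 = 2 without hitting −1: 8457 is a Miller–Rabin witness and 8633 is composite.
The smallest witness among the given bases is 4316.

4316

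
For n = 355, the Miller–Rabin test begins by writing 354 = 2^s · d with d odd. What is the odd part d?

177

Halving: 354 → 177; 177 is odd.
So 354 = 2^1 · 177.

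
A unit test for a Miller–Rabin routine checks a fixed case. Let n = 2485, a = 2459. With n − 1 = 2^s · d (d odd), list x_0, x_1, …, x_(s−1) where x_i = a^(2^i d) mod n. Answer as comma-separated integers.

1184, 316

n − 1 = 2484 = 2^2 · 621, so s = 2 and d = 621.
x_0 = 2459^621 mod 2485 = 1184.
x_1 = 1184^2 mod 2485 = 316.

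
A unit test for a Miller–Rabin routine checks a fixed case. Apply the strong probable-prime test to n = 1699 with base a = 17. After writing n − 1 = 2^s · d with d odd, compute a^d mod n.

1

n − 1 = 1698 = 2^1 · 849, so s = 1 and d = 849.
By repeated squaring, 17^849 ≡ 1 (mod 1699).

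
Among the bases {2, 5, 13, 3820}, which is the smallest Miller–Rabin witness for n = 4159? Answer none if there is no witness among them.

none

n − 1 = 4158 = 2^1 · 2079, so s = 1 and d = 2079.
Base 2: x_0 = 2^2079 mod 4159 = 1. x_0 = 1, so 2 is not a witness.
Base 5: x_0 = 5^2079 mod 4159 = 1. x_0 = 1, so 5 is not a witness.
Base 13: x_0 = 13^2079 mod 4159 = 1. x_0 = 1, so 13 is not a witness.
Base 3820: x_0 = 3820^2079 mod 4159 = 1. x_0 = 1, so 3820 is not a witness.
No listed base is a witness for 4159.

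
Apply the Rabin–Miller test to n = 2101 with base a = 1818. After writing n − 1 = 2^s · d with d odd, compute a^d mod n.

n − 1 = 2100 = 2^2 · 525, so s = 2 and d = 525.
Repeated squaring mod 2101: 1818^1 ≡ 1818, 1818^2 ≡ 251, 1818^4 ≡ 2072, 1818^8 ≡ 841, 1818^16 ≡ 1345, 1818^32 ≡ 64, 1818^64 ≡ 1995, 1818^128 ≡ 731, 1818^256 ≡ 707, 1818^512 ≡ 1912.
525 = 512 + 8 + 4 + 1, so 1818^525 ≡ 1912·841·2072·1818 ≡ 1750 (mod 2101).

1750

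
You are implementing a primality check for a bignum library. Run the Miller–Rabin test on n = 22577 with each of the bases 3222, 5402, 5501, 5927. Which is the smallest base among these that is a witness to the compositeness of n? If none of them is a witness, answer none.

3222

n − 1 = 22576 = 2^4 · 1411, so s = 4 and d = 1411.
Base 3222: x_0 = 3222^1411 mod 22577 = 2903. x_0 is neither 1 nor 22576, so continue squaring. x_1 = 2903^2 mod 22577 = 6188. x_2 = 6188^2 mod 22577 = 752. x_3 = 752^2 mod 22577 = 1079. Reached i = s−1 = 3 without hitting −1: 3222 is a Miller–Rabin witness and 22577 is composite.
Base 5402: x_0 = 5402^1411 mod 22577 = 15756. x_0 is neither 1 nor 22576, so continue squaring. x_1 = 15756^2 mod 22577 = 17421. x_2 = 17421^2 mod 22577 = 11207. x_3 = 11207^2 mod 22577 = 998. Reached i = s−1 = 3 without hitting −1: 5402 is a Miller–Rabin witness and 22577 is composite.
Base 5501: x_0 = 5501^1411 mod 22577 = 13308. x_0 is neither 1 nor 22576, so continue squaring. x_1 = 13308^2 mod 22577 = 8876. x_2 = 8876^2 mod 22577 = 12223. x_3 = 12223^2 mod 22577 = 9720. Reached i = s−1 = 3 without hitting −1: 5501 is a Miller–Rabin witness and 22577 is composite.
Base 5927: x_0 = 5927^1411 mod 22577 = 12679. x_0 is neither 1 nor 22576, so continue squaring. x_1 = 12679^2 mod 22577 = 8801. x_2 = 8801^2 mod 22577 = 18491. x_3 = 18491^2 mod 22577 = 10993. Reached i = s−1 = 3 without hitting −1: 5927 is a Miller–Rabin witness and 22577 is composite.
The smallest witness among the given bases is 3222.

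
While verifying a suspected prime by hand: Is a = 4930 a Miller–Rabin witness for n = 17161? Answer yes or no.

n − 1 = 17160 = 2^3 · 2145, so s = 3 and d = 2145.
Repeated squaring mod 17161: 4930^1 ≡ 4930, 4930^2 ≡ 4924, 4930^4 ≡ 14444, 4930^8 ≡ 2859, 4930^16 ≡ 5245, 4930^32 ≡ 942, 4930^64 ≡ 12153, 4930^128 ≡ 7843, 4930^256 ≡ 7625, 4930^512 ≡ 16318, 4930^1024 ≡ 7048, 4930^2048 ≡ 10370.
2145 = 2048 + 64 + 32 + 1, so 4930^2145 ≡ 10370·12153·942·4930 ≡ 1309 (mod 17161).
x_0 = 4930^2145 mod 17161 = 1309.
x_0 is neither 1 nor 17160, so continue squaring.
x_1 = 1309^2 mod 17161 = 14542.
x_2 = 14542^2 mod 17161 = 11922.
Reached i = s−1 = 2 without hitting −1: 4930 is a Miller–Rabin witness and 17161 is composite.

yes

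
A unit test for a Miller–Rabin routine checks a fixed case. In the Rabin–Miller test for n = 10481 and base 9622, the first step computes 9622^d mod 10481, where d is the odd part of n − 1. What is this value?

n − 1 = 10480 = 2^4 · 655, so s = 4 and d = 655.
9622^655 mod 10481 = 6930.

6930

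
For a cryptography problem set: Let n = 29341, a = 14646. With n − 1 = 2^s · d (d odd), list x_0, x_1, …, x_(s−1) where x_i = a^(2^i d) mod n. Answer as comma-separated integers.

n − 1 = 29340 = 2^2 · 7335, so s = 2 and d = 7335.
x_0 = 14646^7335 mod 29341 = 10847.
x_1 = 10847^2 mod 29341 = 29340.

10847, 29340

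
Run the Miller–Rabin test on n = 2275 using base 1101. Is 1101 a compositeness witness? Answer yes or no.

no

n − 1 = 2274 = 2^1 · 1137, so s = 1 and d = 1137.
Repeated squaring mod 2275: 1101^1 ≡ 1101, 1101^2 ≡ 1901, 1101^4 ≡ 1101, 1101^8 ≡ 1901, 1101^16 ≡ 1101, 1101^32 ≡ 1901, 1101^64 ≡ 1101, 1101^128 ≡ 1901, 1101^256 ≡ 1101, 1101^512 ≡ 1901, 1101^1024 ≡ 1101.
1137 = 1024 + 64 + 32 + 16 + 1, so 1101^1137 ≡ 1101·1101·1901·1101·1101 ≡ 1 (mod 2275).
x_0 = 1101^1137 mod 2275 = 1.
x_0 = 1, so 1101 is not a witness.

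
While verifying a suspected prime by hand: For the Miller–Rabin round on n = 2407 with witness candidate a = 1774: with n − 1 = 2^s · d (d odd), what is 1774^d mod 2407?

n − 1 = 2406 = 2^1 · 1203, so s = 1 and d = 1203.
Repeated squaring mod 2407: 1774^1 ≡ 1774, 1774^2 ≡ 1127, 1774^4 ≡ 1640, 1774^8 ≡ 981, 1774^16 ≡ 1968, 1774^32 ≡ 161, 1774^64 ≡ 1851, 1774^128 ≡ 1040, 1774^256 ≡ 857, 1774^512 ≡ 314, 1774^1024 ≡ 2316.
1203 = 1024 + 128 + 32 + 16 + 2 + 1, so 1774^1203 ≡ 2316·1040·161·1968·1127·1774 ≡ 1369 (mod 2407).

1369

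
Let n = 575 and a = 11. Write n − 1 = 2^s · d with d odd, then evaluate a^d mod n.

471

n − 1 = 574 = 2^1 · 287, so s = 1 and d = 287.
11^287 mod 575 = 471.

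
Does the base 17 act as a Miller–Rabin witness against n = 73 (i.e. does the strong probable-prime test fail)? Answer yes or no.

no

n − 1 = 72 = 2^3 · 9, so s = 3 and d = 9.
x_0 = 17^9 mod 73 = 63.
x_0 is neither 1 nor 72, so continue squaring.
x_1 = 63^2 mod 73 = 27.
x_2 = 27^2 mod 73 = 72.
x_2 ≡ −1, so 17 is not a witness.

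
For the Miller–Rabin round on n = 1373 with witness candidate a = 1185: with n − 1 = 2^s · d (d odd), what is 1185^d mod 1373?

n − 1 = 1372 = 2^2 · 343, so s = 2 and d = 343.
1185^343 mod 1373 = 668.

668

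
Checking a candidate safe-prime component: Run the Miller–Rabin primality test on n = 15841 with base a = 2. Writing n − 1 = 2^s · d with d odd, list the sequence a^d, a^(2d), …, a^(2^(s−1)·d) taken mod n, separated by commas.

n − 1 = 15840 = 2^5 · 495, so s = 5 and d = 495.
x_0 = 2^495 mod 15841 = 1.
x_1 = 1^2 mod 15841 = 1.
x_2 = 1^2 mod 15841 = 1.
x_3 = 1^2 mod 15841 = 1.
x_4 = 1^2 mod 15841 = 1.

1, 1, 1, 1, 1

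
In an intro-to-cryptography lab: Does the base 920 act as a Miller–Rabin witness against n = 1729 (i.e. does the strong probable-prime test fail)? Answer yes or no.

no

n − 1 = 1728 = 2^6 · 27, so s = 6 and d = 27.
x_0 = 920^27 mod 1729 = 1728.
x_0 = 1728 ≡ −1, so 920 is not a witness.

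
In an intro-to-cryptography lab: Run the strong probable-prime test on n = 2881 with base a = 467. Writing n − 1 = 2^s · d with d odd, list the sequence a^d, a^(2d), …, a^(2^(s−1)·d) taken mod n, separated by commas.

n − 1 = 2880 = 2^6 · 45, so s = 6 and d = 45.
x_0 = 467^45 mod 2881 = 2622.
x_1 = 2622^2 mod 2881 = 818.
x_2 = 818^2 mod 2881 = 732.
x_3 = 732^2 mod 2881 = 2839.
x_4 = 2839^2 mod 2881 = 1764.
x_5 = 1764^2 mod 2881 = 216.

2622, 818, 732, 2839, 1764, 216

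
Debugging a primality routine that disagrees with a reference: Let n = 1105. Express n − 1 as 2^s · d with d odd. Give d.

69

Halving: 1104 → 552 → 276 → 138 → 69; 69 is odd.
So 1104 = 2^4 · 69.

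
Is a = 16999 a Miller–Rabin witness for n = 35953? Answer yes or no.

n − 1 = 35952 = 2^4 · 2247, so s = 4 and d = 2247.
x_0 = 16999^2247 mod 35953 = 273.
x_0 is neither 1 nor 35952, so continue squaring.
x_1 = 273^2 mod 35953 = 2623.
x_2 = 2623^2 mod 35953 = 13106.
x_3 = 13106^2 mod 35953 = 19755.
Reached i = s−1 = 3 without hitting −1: 16999 is a Miller–Rabin witness and 35953 is composite.

yes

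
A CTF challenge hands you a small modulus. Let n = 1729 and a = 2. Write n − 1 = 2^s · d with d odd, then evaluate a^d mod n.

645

n − 1 = 1728 = 2^6 · 27, so s = 6 and d = 27.
Repeated squaring mod 1729: 2^1 ≡ 2, 2^2 ≡ 4, 2^4 ≡ 16, 2^8 ≡ 256, 2^16 ≡ 1563.
27 = 16 + 8 + 2 + 1, so 2^27 ≡ 1563·256·4·2 ≡ 645 (mod 1729).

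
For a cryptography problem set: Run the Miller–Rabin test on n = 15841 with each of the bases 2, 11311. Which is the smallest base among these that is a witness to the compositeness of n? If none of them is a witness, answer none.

none

n − 1 = 15840 = 2^5 · 495, so s = 5 and d = 495.
Base 2: x_0 = 2^495 mod 15841 = 1. x_0 = 1, so 2 is not a witness.
Base 11311: x_0 = 11311^495 mod 15841 = 15840. x_0 = 15840 ≡ −1, so 11311 is not a witness.
No listed base is a witness for 15841.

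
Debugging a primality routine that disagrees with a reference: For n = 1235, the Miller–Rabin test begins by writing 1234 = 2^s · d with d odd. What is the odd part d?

Halving: 1234 → 617; 617 is odd.
So 1234 = 2^1 · 617.

617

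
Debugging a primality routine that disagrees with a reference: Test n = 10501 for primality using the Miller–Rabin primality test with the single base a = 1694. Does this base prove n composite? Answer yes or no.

n − 1 = 10500 = 2^2 · 2625, so s = 2 and d = 2625.
Repeated squaring mod 10501: 1694^1 ≡ 1694, 1694^2 ≡ 2863, 1694^4 ≡ 5989, 1694^8 ≡ 7206, 1694^16 ≡ 9492, 1694^32 ≡ 9985, 1694^64 ≡ 3731, 1694^128 ≡ 6536, 1694^256 ≡ 1228, 1694^512 ≡ 6341, 1694^1024 ≡ 10453, 1694^2048 ≡ 2304.
2625 = 2048 + 512 + 64 + 1, so 1694^2625 ≡ 2304·6341·3731·1694 ≡ 9217 (mod 10501).
x_0 = 1694^2625 mod 10501 = 9217.
x_0 is neither 1 nor 10500, so continue squaring.
x_1 = 9217^2 mod 10501 = 10500.
x_1 ≡ −1, so 1694 is not a witness.

no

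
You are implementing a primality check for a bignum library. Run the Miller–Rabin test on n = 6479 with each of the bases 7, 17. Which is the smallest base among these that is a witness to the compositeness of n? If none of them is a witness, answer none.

7

n − 1 = 6478 = 2^1 · 3239, so s = 1 and d = 3239.
Base 7: x_0 = 7^3239 mod 6479 = 4628. x_0 ∉ {1, 6478} and s = 1, so 7 is a Miller–Rabin witness and 6479 is composite.
Base 17: x_0 = 17^3239 mod 6479 = 3049. x_0 ∉ {1, 6478} and s = 1, so 17 is a Miller–Rabin witness and 6479 is composite.
The smallest witness among the given bases is 7.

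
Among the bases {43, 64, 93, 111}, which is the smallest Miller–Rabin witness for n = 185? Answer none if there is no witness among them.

n − 1 = 184 = 2^3 · 23, so s = 3 and d = 23.
Base 43: x_0 = 43^23 mod 185 = 142. x_0 is neither 1 nor 184, so continue squaring. x_1 = 142^2 mod 185 = 184. x_1 ≡ −1, so 43 is not a witness.
Base 64: x_0 = 64^23 mod 185 = 159. x_0 is neither 1 nor 184, so continue squaring. x_1 = 159^2 mod 185 = 121. x_2 = 121^2 mod 185 = 26. Reached i = s−1 = 2 without hitting −1: 64 is a Miller–Rabin witness and 185 is composite.
Base 93: x_0 = 93^23 mod 185 = 52. x_0 is neither 1 nor 184, so continue squaring. x_1 = 52^2 mod 185 = 114. x_2 = 114^2 mod 185 = 46. Reached i = s−1 = 2 without hitting −1: 93 is a Miller–Rabin witness and 185 is composite.
Base 111: x_0 = 111^23 mod 185 = 111. x_0 is neither 1 nor 184, so continue squaring. x_1 = 111^2 mod 185 = 111. x_2 = 111^2 mod 185 = 111. Reached i = s−1 = 2 without hitting −1: 111 is a Miller–Rabin witness and 185 is composite.
The smallest witness among the given bases is 64.

64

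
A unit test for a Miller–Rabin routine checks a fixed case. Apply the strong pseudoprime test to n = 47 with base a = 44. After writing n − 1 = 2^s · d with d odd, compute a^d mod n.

n − 1 = 46 = 2^1 · 23, so s = 1 and d = 23.
44^23 mod 47 = 46.

46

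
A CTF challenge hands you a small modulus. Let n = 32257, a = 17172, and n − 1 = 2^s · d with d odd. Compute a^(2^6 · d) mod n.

9773

n − 1 = 32256 = 2^9 · 63, so s = 9 and d = 63.
x_0 = 17172^63 mod 32257 = 15635.
x_1 = 15635^2 mod 32257 = 9679.
x_2 = 9679^2 mod 32257 = 8713.
x_3 = 8713^2 mod 32257 = 15648.
x_4 = 15648^2 mod 32257 = 29274.
x_5 = 29274^2 mod 32257 = 27614.
x_6 = 27614^2 mod 32257 = 9773.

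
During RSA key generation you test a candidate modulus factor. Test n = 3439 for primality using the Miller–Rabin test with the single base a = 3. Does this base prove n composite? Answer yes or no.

yes

n − 1 = 3438 = 2^1 · 1719, so s = 1 and d = 1719.
By repeated squaring, 3^1719 ≡ 2488 (mod 3439).
x_0 = 3^1719 mod 3439 = 2488.
x_0 ∉ {1, 3438} and s = 1, so 3 is a Miller–Rabin witness and 3439 is composite.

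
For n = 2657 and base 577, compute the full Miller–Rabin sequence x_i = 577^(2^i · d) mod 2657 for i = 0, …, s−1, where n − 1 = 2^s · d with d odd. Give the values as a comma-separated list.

n − 1 = 2656 = 2^5 · 83, so s = 5 and d = 83.
x_0 = 577^83 mod 2657 = 1991.
x_1 = 1991^2 mod 2657 = 2494.
x_2 = 2494^2 mod 2657 = 2656.
x_3 = 2656^2 mod 2657 = 1.
x_4 = 1^2 mod 2657 = 1.

1991, 2494, 2656, 1, 1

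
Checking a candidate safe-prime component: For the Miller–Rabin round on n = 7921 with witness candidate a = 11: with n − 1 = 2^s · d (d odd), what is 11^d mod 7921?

n − 1 = 7920 = 2^4 · 495, so s = 4 and d = 495.
11^495 mod 7921 = 3559.

3559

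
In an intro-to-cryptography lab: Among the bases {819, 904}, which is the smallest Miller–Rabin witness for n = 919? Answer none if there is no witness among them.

none

n − 1 = 918 = 2^1 · 459, so s = 1 and d = 459.
Base 819: x_0 = 819^459 mod 919 = 918. x_0 = 918 ≡ −1, so 819 is not a witness.
Base 904: x_0 = 904^459 mod 919 = 1. x_0 = 1, so 904 is not a witness.
No listed base is a witness for 919.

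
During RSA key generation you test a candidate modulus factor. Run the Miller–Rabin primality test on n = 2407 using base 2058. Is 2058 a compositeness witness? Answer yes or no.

n − 1 = 2406 = 2^1 · 1203, so s = 1 and d = 1203.
x_0 = 2058^1203 mod 2407 = 115.
x_0 ∉ {1, 2406} and s = 1, so 2058 is a Miller–Rabin witness and 2407 is composite.

yes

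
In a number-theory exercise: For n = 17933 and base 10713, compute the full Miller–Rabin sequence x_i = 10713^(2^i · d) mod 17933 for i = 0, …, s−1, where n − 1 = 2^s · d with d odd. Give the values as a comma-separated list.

13910, 8963

n − 1 = 17932 = 2^2 · 4483, so s = 2 and d = 4483.
x_0 = 10713^4483 mod 17933 = 13910.
x_1 = 13910^2 mod 17933 = 8963.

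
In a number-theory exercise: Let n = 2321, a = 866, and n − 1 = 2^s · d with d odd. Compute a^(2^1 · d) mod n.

n − 1 = 2320 = 2^4 · 145, so s = 4 and d = 145.
x_0 = 866^145 mod 2321 = 1297.
x_1 = 1297^2 mod 2321 = 1805.

1805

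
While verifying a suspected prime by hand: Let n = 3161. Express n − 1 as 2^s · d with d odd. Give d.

395

Halving: 3160 → 1580 → 790 → 395; 395 is odd.
So 3160 = 2^3 · 395.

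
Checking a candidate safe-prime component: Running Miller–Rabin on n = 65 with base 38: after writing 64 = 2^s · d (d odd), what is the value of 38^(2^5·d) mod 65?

1

n − 1 = 64 = 2^6 · 1, so s = 6 and d = 1.
x_0 = 38^1 mod 65 = 38.
x_1 = 38^2 mod 65 = 14.
x_2 = 14^2 mod 65 = 1.
x_3 = 1^2 mod 65 = 1.
x_4 = 1^2 mod 65 = 1.
x_5 = 1^2 mod 65 = 1.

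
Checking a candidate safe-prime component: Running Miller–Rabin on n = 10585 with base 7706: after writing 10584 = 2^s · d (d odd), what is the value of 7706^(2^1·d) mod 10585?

1826

n − 1 = 10584 = 2^3 · 1323, so s = 3 and d = 1323.
x_0 = 7706^1323 mod 10585 = 6131.
x_1 = 6131^2 mod 10585 = 1826.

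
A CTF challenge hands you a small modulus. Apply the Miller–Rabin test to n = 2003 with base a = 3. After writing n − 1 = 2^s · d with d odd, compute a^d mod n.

1

n − 1 = 2002 = 2^1 · 1001, so s = 1 and d = 1001.
Repeated squaring mod 2003: 3^1 ≡ 3, 3^2 ≡ 9, 3^4 ≡ 81, 3^8 ≡ 552, 3^16 ≡ 248, 3^32 ≡ 1414, 3^64 ≡ 402, 3^128 ≡ 1364, 3^256 ≡ 1712, 3^512 ≡ 555.
1001 = 512 + 256 + 128 + 64 + 32 + 8 + 1, so 3^1001 ≡ 555·1712·1364·402·1414·552·3 ≡ 1 (mod 2003).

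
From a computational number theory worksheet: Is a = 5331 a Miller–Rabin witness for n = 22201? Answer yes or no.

n − 1 = 22200 = 2^3 · 2775, so s = 3 and d = 2775.
x_0 = 5331^2775 mod 22201 = 22200.
x_0 = 22200 ≡ −1, so 5331 is not a witness.

no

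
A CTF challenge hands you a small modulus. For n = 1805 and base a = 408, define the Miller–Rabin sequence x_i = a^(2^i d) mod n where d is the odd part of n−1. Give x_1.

n − 1 = 1804 = 2^2 · 451, so s = 2 and d = 451.
Repeated squaring mod 1805: 408^1 ≡ 408, 408^2 ≡ 404, 408^4 ≡ 766, 408^8 ≡ 131, 408^16 ≡ 916, 408^32 ≡ 1536, 408^64 ≡ 161, 408^128 ≡ 651, 408^256 ≡ 1431.
451 = 256 + 128 + 64 + 2 + 1, so 408^451 ≡ 1431·651·161·404·408 ≡ 1377 (mod 1805).
x_0 = 1377.
x_1 = 1377^2 mod 1805 = 879.

879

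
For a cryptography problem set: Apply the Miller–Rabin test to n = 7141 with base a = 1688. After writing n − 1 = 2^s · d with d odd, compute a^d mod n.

n − 1 = 7140 = 2^2 · 1785, so s = 2 and d = 1785.
1688^1785 mod 7141 = 6481.

6481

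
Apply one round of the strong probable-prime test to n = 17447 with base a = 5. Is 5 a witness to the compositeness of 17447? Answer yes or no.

n − 1 = 17446 = 2^1 · 8723, so s = 1 and d = 8723.
x_0 = 5^8723 mod 17447 = 1783.
x_0 ∉ {1, 17446} and s = 1, so 5 is a Miller–Rabin witness and 17447 is composite.

yes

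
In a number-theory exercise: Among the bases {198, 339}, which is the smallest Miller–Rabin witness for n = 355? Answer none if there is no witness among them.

n − 1 = 354 = 2^1 · 177, so s = 1 and d = 177.
Base 198: x_0 = 198^177 mod 355 = 343. x_0 ∉ {1, 354} and s = 1, so 198 is a Miller–Rabin witness and 355 is composite.
Base 339: x_0 = 339^177 mod 355 = 99. x_0 ∉ {1, 354} and s = 1, so 339 is a Miller–Rabin witness and 355 is composite.
The smallest witness among the given bases is 198.

198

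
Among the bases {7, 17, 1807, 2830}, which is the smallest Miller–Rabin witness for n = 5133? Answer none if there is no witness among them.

7

n − 1 = 5132 = 2^2 · 1283, so s = 2 and d = 1283.
Base 7: x_0 = 7^1283 mod 5133 = 5095. x_0 is neither 1 nor 5132, so continue squaring. x_1 = 5095^2 mod 5133 = 1444. Reached i = s−1 = 1 without hitting −1: 7 is a Miller–Rabin witness and 5133 is composite.
Base 17: x_0 = 17^1283 mod 5133 = 1520. x_0 is neither 1 nor 5132, so continue squaring. x_1 = 1520^2 mod 5133 = 550. Reached i = s−1 = 1 without hitting −1: 17 is a Miller–Rabin witness and 5133 is composite.
Base 1807: x_0 = 1807^1283 mod 5133 = 4936. x_0 is neither 1 nor 5132, so continue squaring. x_1 = 4936^2 mod 5133 = 2878. Reached i = s−1 = 1 without hitting −1: 1807 is a Miller–Rabin witness and 5133 is composite.
Base 2830: x_0 = 2830^1283 mod 5133 = 1288. x_0 is neither 1 nor 5132, so continue squaring. x_1 = 1288^2 mod 5133 = 985. Reached i = s−1 = 1 without hitting −1: 2830 is a Miller–Rabin witness and 5133 is composite.
The smallest witness among the given bases is 7.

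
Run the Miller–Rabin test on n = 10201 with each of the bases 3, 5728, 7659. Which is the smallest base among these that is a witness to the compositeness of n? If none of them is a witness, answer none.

n − 1 = 10200 = 2^3 · 1275, so s = 3 and d = 1275.
Base 3: x_0 = 3^1275 mod 10201 = 1505. x_0 is neither 1 nor 10200, so continue squaring. x_1 = 1505^2 mod 10201 = 403. x_2 = 403^2 mod 10201 = 9394. Reached i = s−1 = 2 without hitting −1: 3 is a Miller–Rabin witness and 10201 is composite.
Base 5728: x_0 = 5728^1275 mod 10201 = 798. x_0 is neither 1 nor 10200, so continue squaring. x_1 = 798^2 mod 10201 = 4342. x_2 = 4342^2 mod 10201 = 1516. Reached i = s−1 = 2 without hitting −1: 5728 is a Miller–Rabin witness and 10201 is composite.
Base 7659: x_0 = 7659^1275 mod 10201 = 6061. x_0 is neither 1 nor 10200, so continue squaring. x_1 = 6061^2 mod 10201 = 1920. x_2 = 1920^2 mod 10201 = 3839. Reached i = s−1 = 2 without hitting −1: 7659 is a Miller–Rabin witness and 10201 is composite.
The smallest witness among the given bases is 3.

3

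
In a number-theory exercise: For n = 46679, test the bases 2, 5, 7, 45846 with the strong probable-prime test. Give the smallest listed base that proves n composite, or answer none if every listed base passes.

n − 1 = 46678 = 2^1 · 23339, so s = 1 and d = 23339.
Base 2: x_0 = 2^23339 mod 46679 = 1. x_0 = 1, so 2 is not a witness.
Base 5: x_0 = 5^23339 mod 46679 = 1. x_0 = 1, so 5 is not a witness.
Base 7: x_0 = 7^23339 mod 46679 = 1. x_0 = 1, so 7 is not a witness.
Base 45846: x_0 = 45846^23339 mod 46679 = 1. x_0 = 1, so 45846 is not a witness.
No listed base is a witness for 46679.

none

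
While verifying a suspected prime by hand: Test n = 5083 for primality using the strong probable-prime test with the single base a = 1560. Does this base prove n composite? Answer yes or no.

yes

n − 1 = 5082 = 2^1 · 2541, so s = 1 and d = 2541.
By repeated squaring, 1560^2541 ≡ 4875 (mod 5083).
x_0 = 1560^2541 mod 5083 = 4875.
x_0 ∉ {1, 5082} and s = 1, so 1560 is a Miller–Rabin witness and 5083 is composite.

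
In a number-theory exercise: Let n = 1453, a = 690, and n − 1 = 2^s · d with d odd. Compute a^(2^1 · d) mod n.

1

n − 1 = 1452 = 2^2 · 363, so s = 2 and d = 363.
Repeated squaring mod 1453: 690^1 ≡ 690, 690^2 ≡ 969, 690^4 ≡ 323, 690^8 ≡ 1166, 690^16 ≡ 1001, 690^32 ≡ 884, 690^64 ≡ 1195, 690^128 ≡ 1179, 690^256 ≡ 973.
363 = 256 + 64 + 32 + 8 + 2 + 1, so 690^363 ≡ 973·1195·884·1166·969·690 ≡ 1452 (mod 1453).
x_0 = 1452.
x_1 = 1452^2 mod 1453 = 1.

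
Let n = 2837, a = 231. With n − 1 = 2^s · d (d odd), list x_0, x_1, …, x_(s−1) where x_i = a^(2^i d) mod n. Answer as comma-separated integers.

1, 1

n − 1 = 2836 = 2^2 · 709, so s = 2 and d = 709.
x_0 = 231^709 mod 2837 = 1.
x_1 = 1^2 mod 2837 = 1.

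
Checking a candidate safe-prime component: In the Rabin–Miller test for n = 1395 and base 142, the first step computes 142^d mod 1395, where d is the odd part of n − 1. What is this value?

n − 1 = 1394 = 2^1 · 697, so s = 1 and d = 697.
142^697 mod 1395 = 412.

412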